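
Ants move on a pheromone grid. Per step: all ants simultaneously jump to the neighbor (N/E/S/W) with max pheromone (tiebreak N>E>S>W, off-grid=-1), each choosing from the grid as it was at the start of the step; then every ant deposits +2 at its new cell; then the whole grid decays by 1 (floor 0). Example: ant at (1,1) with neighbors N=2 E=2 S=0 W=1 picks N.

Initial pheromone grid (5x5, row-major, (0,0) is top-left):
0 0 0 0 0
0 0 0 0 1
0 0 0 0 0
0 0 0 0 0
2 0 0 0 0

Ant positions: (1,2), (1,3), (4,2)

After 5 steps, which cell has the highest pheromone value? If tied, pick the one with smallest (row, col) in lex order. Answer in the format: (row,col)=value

Answer: (0,4)=4

Derivation:
Step 1: ant0:(1,2)->N->(0,2) | ant1:(1,3)->E->(1,4) | ant2:(4,2)->N->(3,2)
  grid max=2 at (1,4)
Step 2: ant0:(0,2)->E->(0,3) | ant1:(1,4)->N->(0,4) | ant2:(3,2)->N->(2,2)
  grid max=1 at (0,3)
Step 3: ant0:(0,3)->E->(0,4) | ant1:(0,4)->S->(1,4) | ant2:(2,2)->N->(1,2)
  grid max=2 at (0,4)
Step 4: ant0:(0,4)->S->(1,4) | ant1:(1,4)->N->(0,4) | ant2:(1,2)->N->(0,2)
  grid max=3 at (0,4)
Step 5: ant0:(1,4)->N->(0,4) | ant1:(0,4)->S->(1,4) | ant2:(0,2)->E->(0,3)
  grid max=4 at (0,4)
Final grid:
  0 0 0 1 4
  0 0 0 0 4
  0 0 0 0 0
  0 0 0 0 0
  0 0 0 0 0
Max pheromone 4 at (0,4)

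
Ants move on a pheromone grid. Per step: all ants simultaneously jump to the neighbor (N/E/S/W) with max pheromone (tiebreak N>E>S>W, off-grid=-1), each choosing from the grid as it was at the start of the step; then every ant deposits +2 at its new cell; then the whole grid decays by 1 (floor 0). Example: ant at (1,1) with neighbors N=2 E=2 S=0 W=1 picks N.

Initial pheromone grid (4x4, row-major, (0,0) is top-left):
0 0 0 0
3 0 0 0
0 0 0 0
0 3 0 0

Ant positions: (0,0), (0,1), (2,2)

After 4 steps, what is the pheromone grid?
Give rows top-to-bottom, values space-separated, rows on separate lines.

After step 1: ants at (1,0),(0,2),(1,2)
  0 0 1 0
  4 0 1 0
  0 0 0 0
  0 2 0 0
After step 2: ants at (0,0),(1,2),(0,2)
  1 0 2 0
  3 0 2 0
  0 0 0 0
  0 1 0 0
After step 3: ants at (1,0),(0,2),(1,2)
  0 0 3 0
  4 0 3 0
  0 0 0 0
  0 0 0 0
After step 4: ants at (0,0),(1,2),(0,2)
  1 0 4 0
  3 0 4 0
  0 0 0 0
  0 0 0 0

1 0 4 0
3 0 4 0
0 0 0 0
0 0 0 0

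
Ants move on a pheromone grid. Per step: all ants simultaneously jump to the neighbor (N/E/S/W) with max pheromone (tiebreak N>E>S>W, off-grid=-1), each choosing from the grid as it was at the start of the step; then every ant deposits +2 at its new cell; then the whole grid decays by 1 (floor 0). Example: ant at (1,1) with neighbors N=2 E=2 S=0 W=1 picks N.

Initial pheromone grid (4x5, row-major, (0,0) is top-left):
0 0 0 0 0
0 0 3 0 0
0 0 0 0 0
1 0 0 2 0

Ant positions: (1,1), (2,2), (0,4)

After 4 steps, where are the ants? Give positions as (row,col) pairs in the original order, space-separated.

Step 1: ant0:(1,1)->E->(1,2) | ant1:(2,2)->N->(1,2) | ant2:(0,4)->S->(1,4)
  grid max=6 at (1,2)
Step 2: ant0:(1,2)->N->(0,2) | ant1:(1,2)->N->(0,2) | ant2:(1,4)->N->(0,4)
  grid max=5 at (1,2)
Step 3: ant0:(0,2)->S->(1,2) | ant1:(0,2)->S->(1,2) | ant2:(0,4)->S->(1,4)
  grid max=8 at (1,2)
Step 4: ant0:(1,2)->N->(0,2) | ant1:(1,2)->N->(0,2) | ant2:(1,4)->N->(0,4)
  grid max=7 at (1,2)

(0,2) (0,2) (0,4)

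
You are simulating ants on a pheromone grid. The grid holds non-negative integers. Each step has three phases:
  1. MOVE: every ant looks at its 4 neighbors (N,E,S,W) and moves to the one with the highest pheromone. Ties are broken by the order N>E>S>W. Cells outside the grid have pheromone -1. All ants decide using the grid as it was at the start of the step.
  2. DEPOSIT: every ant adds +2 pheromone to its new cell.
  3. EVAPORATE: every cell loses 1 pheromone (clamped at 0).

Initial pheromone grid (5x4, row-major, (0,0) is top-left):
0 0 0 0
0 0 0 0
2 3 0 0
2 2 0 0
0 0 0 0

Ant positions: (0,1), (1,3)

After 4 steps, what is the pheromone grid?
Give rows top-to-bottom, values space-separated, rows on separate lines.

After step 1: ants at (0,2),(0,3)
  0 0 1 1
  0 0 0 0
  1 2 0 0
  1 1 0 0
  0 0 0 0
After step 2: ants at (0,3),(0,2)
  0 0 2 2
  0 0 0 0
  0 1 0 0
  0 0 0 0
  0 0 0 0
After step 3: ants at (0,2),(0,3)
  0 0 3 3
  0 0 0 0
  0 0 0 0
  0 0 0 0
  0 0 0 0
After step 4: ants at (0,3),(0,2)
  0 0 4 4
  0 0 0 0
  0 0 0 0
  0 0 0 0
  0 0 0 0

0 0 4 4
0 0 0 0
0 0 0 0
0 0 0 0
0 0 0 0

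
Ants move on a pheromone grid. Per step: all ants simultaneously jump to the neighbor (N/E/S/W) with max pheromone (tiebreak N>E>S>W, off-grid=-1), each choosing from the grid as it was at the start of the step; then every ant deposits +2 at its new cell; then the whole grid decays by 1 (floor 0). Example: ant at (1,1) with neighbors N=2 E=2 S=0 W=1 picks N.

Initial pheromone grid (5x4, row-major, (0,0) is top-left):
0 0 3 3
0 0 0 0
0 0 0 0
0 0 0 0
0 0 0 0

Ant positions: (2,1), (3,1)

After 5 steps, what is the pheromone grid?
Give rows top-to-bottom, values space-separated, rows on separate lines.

After step 1: ants at (1,1),(2,1)
  0 0 2 2
  0 1 0 0
  0 1 0 0
  0 0 0 0
  0 0 0 0
After step 2: ants at (2,1),(1,1)
  0 0 1 1
  0 2 0 0
  0 2 0 0
  0 0 0 0
  0 0 0 0
After step 3: ants at (1,1),(2,1)
  0 0 0 0
  0 3 0 0
  0 3 0 0
  0 0 0 0
  0 0 0 0
After step 4: ants at (2,1),(1,1)
  0 0 0 0
  0 4 0 0
  0 4 0 0
  0 0 0 0
  0 0 0 0
After step 5: ants at (1,1),(2,1)
  0 0 0 0
  0 5 0 0
  0 5 0 0
  0 0 0 0
  0 0 0 0

0 0 0 0
0 5 0 0
0 5 0 0
0 0 0 0
0 0 0 0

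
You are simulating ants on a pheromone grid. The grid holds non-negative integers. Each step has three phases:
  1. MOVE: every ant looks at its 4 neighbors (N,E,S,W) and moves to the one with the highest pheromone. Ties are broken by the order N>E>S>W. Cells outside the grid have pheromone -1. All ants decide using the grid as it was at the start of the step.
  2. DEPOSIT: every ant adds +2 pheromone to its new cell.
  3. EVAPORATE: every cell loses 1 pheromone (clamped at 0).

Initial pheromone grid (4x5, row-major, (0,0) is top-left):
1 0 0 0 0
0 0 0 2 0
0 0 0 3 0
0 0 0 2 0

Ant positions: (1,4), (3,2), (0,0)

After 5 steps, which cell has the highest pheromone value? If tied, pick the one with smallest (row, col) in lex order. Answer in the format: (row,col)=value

Step 1: ant0:(1,4)->W->(1,3) | ant1:(3,2)->E->(3,3) | ant2:(0,0)->E->(0,1)
  grid max=3 at (1,3)
Step 2: ant0:(1,3)->S->(2,3) | ant1:(3,3)->N->(2,3) | ant2:(0,1)->E->(0,2)
  grid max=5 at (2,3)
Step 3: ant0:(2,3)->N->(1,3) | ant1:(2,3)->N->(1,3) | ant2:(0,2)->E->(0,3)
  grid max=5 at (1,3)
Step 4: ant0:(1,3)->S->(2,3) | ant1:(1,3)->S->(2,3) | ant2:(0,3)->S->(1,3)
  grid max=7 at (2,3)
Step 5: ant0:(2,3)->N->(1,3) | ant1:(2,3)->N->(1,3) | ant2:(1,3)->S->(2,3)
  grid max=9 at (1,3)
Final grid:
  0 0 0 0 0
  0 0 0 9 0
  0 0 0 8 0
  0 0 0 0 0
Max pheromone 9 at (1,3)

Answer: (1,3)=9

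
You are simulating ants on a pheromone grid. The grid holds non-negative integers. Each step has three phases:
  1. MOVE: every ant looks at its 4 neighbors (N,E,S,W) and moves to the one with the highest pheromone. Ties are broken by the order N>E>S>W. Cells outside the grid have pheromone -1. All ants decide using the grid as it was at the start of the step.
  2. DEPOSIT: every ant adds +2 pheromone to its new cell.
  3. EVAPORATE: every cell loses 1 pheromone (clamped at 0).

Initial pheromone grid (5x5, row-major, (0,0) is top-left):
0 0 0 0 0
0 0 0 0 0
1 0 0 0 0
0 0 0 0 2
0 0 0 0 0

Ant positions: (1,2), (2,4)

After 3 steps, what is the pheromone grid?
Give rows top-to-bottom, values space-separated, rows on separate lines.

After step 1: ants at (0,2),(3,4)
  0 0 1 0 0
  0 0 0 0 0
  0 0 0 0 0
  0 0 0 0 3
  0 0 0 0 0
After step 2: ants at (0,3),(2,4)
  0 0 0 1 0
  0 0 0 0 0
  0 0 0 0 1
  0 0 0 0 2
  0 0 0 0 0
After step 3: ants at (0,4),(3,4)
  0 0 0 0 1
  0 0 0 0 0
  0 0 0 0 0
  0 0 0 0 3
  0 0 0 0 0

0 0 0 0 1
0 0 0 0 0
0 0 0 0 0
0 0 0 0 3
0 0 0 0 0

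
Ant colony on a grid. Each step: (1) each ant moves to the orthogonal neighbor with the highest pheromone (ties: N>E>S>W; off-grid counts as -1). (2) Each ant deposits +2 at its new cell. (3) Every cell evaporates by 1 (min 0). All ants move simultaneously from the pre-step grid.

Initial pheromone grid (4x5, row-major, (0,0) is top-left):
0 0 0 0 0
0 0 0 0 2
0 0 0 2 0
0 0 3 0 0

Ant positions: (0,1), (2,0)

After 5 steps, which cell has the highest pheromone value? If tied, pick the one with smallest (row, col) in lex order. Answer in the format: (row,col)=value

Step 1: ant0:(0,1)->E->(0,2) | ant1:(2,0)->N->(1,0)
  grid max=2 at (3,2)
Step 2: ant0:(0,2)->E->(0,3) | ant1:(1,0)->N->(0,0)
  grid max=1 at (0,0)
Step 3: ant0:(0,3)->E->(0,4) | ant1:(0,0)->E->(0,1)
  grid max=1 at (0,1)
Step 4: ant0:(0,4)->S->(1,4) | ant1:(0,1)->E->(0,2)
  grid max=1 at (0,2)
Step 5: ant0:(1,4)->N->(0,4) | ant1:(0,2)->E->(0,3)
  grid max=1 at (0,3)
Final grid:
  0 0 0 1 1
  0 0 0 0 0
  0 0 0 0 0
  0 0 0 0 0
Max pheromone 1 at (0,3)

Answer: (0,3)=1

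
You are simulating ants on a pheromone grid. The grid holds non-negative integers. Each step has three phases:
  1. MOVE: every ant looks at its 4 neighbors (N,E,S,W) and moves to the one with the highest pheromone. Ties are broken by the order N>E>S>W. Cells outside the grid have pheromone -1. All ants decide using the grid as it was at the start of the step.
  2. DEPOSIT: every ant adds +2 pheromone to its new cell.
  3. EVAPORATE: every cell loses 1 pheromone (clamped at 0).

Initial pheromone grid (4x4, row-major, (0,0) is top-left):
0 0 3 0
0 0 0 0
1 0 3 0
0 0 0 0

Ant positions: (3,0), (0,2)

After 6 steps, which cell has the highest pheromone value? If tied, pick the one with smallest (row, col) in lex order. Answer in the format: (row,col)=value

Answer: (0,2)=3

Derivation:
Step 1: ant0:(3,0)->N->(2,0) | ant1:(0,2)->E->(0,3)
  grid max=2 at (0,2)
Step 2: ant0:(2,0)->N->(1,0) | ant1:(0,3)->W->(0,2)
  grid max=3 at (0,2)
Step 3: ant0:(1,0)->S->(2,0) | ant1:(0,2)->E->(0,3)
  grid max=2 at (0,2)
Step 4: ant0:(2,0)->N->(1,0) | ant1:(0,3)->W->(0,2)
  grid max=3 at (0,2)
Step 5: ant0:(1,0)->S->(2,0) | ant1:(0,2)->E->(0,3)
  grid max=2 at (0,2)
Step 6: ant0:(2,0)->N->(1,0) | ant1:(0,3)->W->(0,2)
  grid max=3 at (0,2)
Final grid:
  0 0 3 0
  1 0 0 0
  1 0 0 0
  0 0 0 0
Max pheromone 3 at (0,2)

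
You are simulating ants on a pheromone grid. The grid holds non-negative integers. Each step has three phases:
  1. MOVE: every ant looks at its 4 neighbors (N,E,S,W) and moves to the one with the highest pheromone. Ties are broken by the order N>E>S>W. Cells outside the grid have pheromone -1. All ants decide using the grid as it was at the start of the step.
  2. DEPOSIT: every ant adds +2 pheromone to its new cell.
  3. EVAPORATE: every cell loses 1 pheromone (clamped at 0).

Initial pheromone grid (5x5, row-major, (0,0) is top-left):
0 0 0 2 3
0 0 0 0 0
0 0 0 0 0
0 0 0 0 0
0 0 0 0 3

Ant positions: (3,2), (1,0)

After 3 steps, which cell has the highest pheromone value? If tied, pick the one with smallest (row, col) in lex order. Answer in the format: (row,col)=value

Answer: (0,2)=3

Derivation:
Step 1: ant0:(3,2)->N->(2,2) | ant1:(1,0)->N->(0,0)
  grid max=2 at (0,4)
Step 2: ant0:(2,2)->N->(1,2) | ant1:(0,0)->E->(0,1)
  grid max=1 at (0,1)
Step 3: ant0:(1,2)->N->(0,2) | ant1:(0,1)->E->(0,2)
  grid max=3 at (0,2)
Final grid:
  0 0 3 0 0
  0 0 0 0 0
  0 0 0 0 0
  0 0 0 0 0
  0 0 0 0 0
Max pheromone 3 at (0,2)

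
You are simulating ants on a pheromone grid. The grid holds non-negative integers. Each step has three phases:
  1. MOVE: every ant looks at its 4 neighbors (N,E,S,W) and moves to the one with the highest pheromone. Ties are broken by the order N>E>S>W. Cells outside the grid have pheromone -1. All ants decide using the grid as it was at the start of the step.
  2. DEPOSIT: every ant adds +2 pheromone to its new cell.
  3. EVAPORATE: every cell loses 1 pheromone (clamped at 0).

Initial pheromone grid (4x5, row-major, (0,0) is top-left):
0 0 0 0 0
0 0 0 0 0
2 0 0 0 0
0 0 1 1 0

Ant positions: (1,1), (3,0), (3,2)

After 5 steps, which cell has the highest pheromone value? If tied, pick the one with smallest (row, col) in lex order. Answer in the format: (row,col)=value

Answer: (2,0)=3

Derivation:
Step 1: ant0:(1,1)->N->(0,1) | ant1:(3,0)->N->(2,0) | ant2:(3,2)->E->(3,3)
  grid max=3 at (2,0)
Step 2: ant0:(0,1)->E->(0,2) | ant1:(2,0)->N->(1,0) | ant2:(3,3)->N->(2,3)
  grid max=2 at (2,0)
Step 3: ant0:(0,2)->E->(0,3) | ant1:(1,0)->S->(2,0) | ant2:(2,3)->S->(3,3)
  grid max=3 at (2,0)
Step 4: ant0:(0,3)->E->(0,4) | ant1:(2,0)->N->(1,0) | ant2:(3,3)->N->(2,3)
  grid max=2 at (2,0)
Step 5: ant0:(0,4)->S->(1,4) | ant1:(1,0)->S->(2,0) | ant2:(2,3)->S->(3,3)
  grid max=3 at (2,0)
Final grid:
  0 0 0 0 0
  0 0 0 0 1
  3 0 0 0 0
  0 0 0 2 0
Max pheromone 3 at (2,0)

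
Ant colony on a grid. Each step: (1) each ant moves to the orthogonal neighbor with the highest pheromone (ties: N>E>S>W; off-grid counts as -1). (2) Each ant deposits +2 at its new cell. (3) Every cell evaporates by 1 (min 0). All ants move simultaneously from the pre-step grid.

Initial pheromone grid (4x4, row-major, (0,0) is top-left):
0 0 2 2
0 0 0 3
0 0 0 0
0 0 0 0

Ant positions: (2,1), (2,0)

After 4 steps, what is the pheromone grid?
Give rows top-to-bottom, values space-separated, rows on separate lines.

After step 1: ants at (1,1),(1,0)
  0 0 1 1
  1 1 0 2
  0 0 0 0
  0 0 0 0
After step 2: ants at (1,0),(1,1)
  0 0 0 0
  2 2 0 1
  0 0 0 0
  0 0 0 0
After step 3: ants at (1,1),(1,0)
  0 0 0 0
  3 3 0 0
  0 0 0 0
  0 0 0 0
After step 4: ants at (1,0),(1,1)
  0 0 0 0
  4 4 0 0
  0 0 0 0
  0 0 0 0

0 0 0 0
4 4 0 0
0 0 0 0
0 0 0 0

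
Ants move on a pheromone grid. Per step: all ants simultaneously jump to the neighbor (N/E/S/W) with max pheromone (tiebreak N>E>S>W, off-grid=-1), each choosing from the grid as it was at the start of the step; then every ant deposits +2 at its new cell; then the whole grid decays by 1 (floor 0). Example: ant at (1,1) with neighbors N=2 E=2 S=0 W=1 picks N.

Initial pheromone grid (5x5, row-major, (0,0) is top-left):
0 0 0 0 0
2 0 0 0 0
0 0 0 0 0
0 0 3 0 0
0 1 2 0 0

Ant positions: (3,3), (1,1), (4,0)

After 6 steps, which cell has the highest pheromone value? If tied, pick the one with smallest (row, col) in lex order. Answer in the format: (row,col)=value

Answer: (4,2)=8

Derivation:
Step 1: ant0:(3,3)->W->(3,2) | ant1:(1,1)->W->(1,0) | ant2:(4,0)->E->(4,1)
  grid max=4 at (3,2)
Step 2: ant0:(3,2)->S->(4,2) | ant1:(1,0)->N->(0,0) | ant2:(4,1)->E->(4,2)
  grid max=4 at (4,2)
Step 3: ant0:(4,2)->N->(3,2) | ant1:(0,0)->S->(1,0) | ant2:(4,2)->N->(3,2)
  grid max=6 at (3,2)
Step 4: ant0:(3,2)->S->(4,2) | ant1:(1,0)->N->(0,0) | ant2:(3,2)->S->(4,2)
  grid max=6 at (4,2)
Step 5: ant0:(4,2)->N->(3,2) | ant1:(0,0)->S->(1,0) | ant2:(4,2)->N->(3,2)
  grid max=8 at (3,2)
Step 6: ant0:(3,2)->S->(4,2) | ant1:(1,0)->N->(0,0) | ant2:(3,2)->S->(4,2)
  grid max=8 at (4,2)
Final grid:
  1 0 0 0 0
  2 0 0 0 0
  0 0 0 0 0
  0 0 7 0 0
  0 0 8 0 0
Max pheromone 8 at (4,2)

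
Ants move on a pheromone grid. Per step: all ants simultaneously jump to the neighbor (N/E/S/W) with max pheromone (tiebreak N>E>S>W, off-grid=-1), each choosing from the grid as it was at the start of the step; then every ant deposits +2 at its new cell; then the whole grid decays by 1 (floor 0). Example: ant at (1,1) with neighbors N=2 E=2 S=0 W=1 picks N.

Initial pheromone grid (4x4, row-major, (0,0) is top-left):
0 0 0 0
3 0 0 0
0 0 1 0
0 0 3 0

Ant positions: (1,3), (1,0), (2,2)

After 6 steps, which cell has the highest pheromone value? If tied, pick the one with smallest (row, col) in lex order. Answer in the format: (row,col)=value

Answer: (1,0)=3

Derivation:
Step 1: ant0:(1,3)->N->(0,3) | ant1:(1,0)->N->(0,0) | ant2:(2,2)->S->(3,2)
  grid max=4 at (3,2)
Step 2: ant0:(0,3)->S->(1,3) | ant1:(0,0)->S->(1,0) | ant2:(3,2)->N->(2,2)
  grid max=3 at (1,0)
Step 3: ant0:(1,3)->N->(0,3) | ant1:(1,0)->N->(0,0) | ant2:(2,2)->S->(3,2)
  grid max=4 at (3,2)
Step 4: ant0:(0,3)->S->(1,3) | ant1:(0,0)->S->(1,0) | ant2:(3,2)->N->(2,2)
  grid max=3 at (1,0)
Step 5: ant0:(1,3)->N->(0,3) | ant1:(1,0)->N->(0,0) | ant2:(2,2)->S->(3,2)
  grid max=4 at (3,2)
Step 6: ant0:(0,3)->S->(1,3) | ant1:(0,0)->S->(1,0) | ant2:(3,2)->N->(2,2)
  grid max=3 at (1,0)
Final grid:
  0 0 0 0
  3 0 0 1
  0 0 1 0
  0 0 3 0
Max pheromone 3 at (1,0)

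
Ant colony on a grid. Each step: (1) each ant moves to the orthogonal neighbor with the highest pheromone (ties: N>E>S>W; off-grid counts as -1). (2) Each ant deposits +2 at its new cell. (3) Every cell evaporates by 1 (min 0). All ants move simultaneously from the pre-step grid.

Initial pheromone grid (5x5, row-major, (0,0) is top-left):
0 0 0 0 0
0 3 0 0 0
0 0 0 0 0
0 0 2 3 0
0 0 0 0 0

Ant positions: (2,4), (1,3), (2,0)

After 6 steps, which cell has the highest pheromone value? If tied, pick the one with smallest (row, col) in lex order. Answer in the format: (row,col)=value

Answer: (0,4)=7

Derivation:
Step 1: ant0:(2,4)->N->(1,4) | ant1:(1,3)->N->(0,3) | ant2:(2,0)->N->(1,0)
  grid max=2 at (1,1)
Step 2: ant0:(1,4)->N->(0,4) | ant1:(0,3)->E->(0,4) | ant2:(1,0)->E->(1,1)
  grid max=3 at (0,4)
Step 3: ant0:(0,4)->S->(1,4) | ant1:(0,4)->S->(1,4) | ant2:(1,1)->N->(0,1)
  grid max=3 at (1,4)
Step 4: ant0:(1,4)->N->(0,4) | ant1:(1,4)->N->(0,4) | ant2:(0,1)->S->(1,1)
  grid max=5 at (0,4)
Step 5: ant0:(0,4)->S->(1,4) | ant1:(0,4)->S->(1,4) | ant2:(1,1)->N->(0,1)
  grid max=5 at (1,4)
Step 6: ant0:(1,4)->N->(0,4) | ant1:(1,4)->N->(0,4) | ant2:(0,1)->S->(1,1)
  grid max=7 at (0,4)
Final grid:
  0 0 0 0 7
  0 3 0 0 4
  0 0 0 0 0
  0 0 0 0 0
  0 0 0 0 0
Max pheromone 7 at (0,4)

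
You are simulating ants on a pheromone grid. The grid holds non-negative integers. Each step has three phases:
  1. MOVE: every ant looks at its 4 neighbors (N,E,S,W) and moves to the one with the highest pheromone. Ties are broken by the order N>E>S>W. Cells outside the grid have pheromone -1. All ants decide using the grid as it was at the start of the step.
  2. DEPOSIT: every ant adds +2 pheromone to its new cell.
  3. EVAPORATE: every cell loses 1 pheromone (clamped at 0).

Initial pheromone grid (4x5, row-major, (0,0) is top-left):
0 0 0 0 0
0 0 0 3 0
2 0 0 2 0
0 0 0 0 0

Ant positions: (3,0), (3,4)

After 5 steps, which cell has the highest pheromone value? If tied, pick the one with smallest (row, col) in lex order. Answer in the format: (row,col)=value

Step 1: ant0:(3,0)->N->(2,0) | ant1:(3,4)->N->(2,4)
  grid max=3 at (2,0)
Step 2: ant0:(2,0)->N->(1,0) | ant1:(2,4)->W->(2,3)
  grid max=2 at (2,0)
Step 3: ant0:(1,0)->S->(2,0) | ant1:(2,3)->N->(1,3)
  grid max=3 at (2,0)
Step 4: ant0:(2,0)->N->(1,0) | ant1:(1,3)->S->(2,3)
  grid max=2 at (2,0)
Step 5: ant0:(1,0)->S->(2,0) | ant1:(2,3)->N->(1,3)
  grid max=3 at (2,0)
Final grid:
  0 0 0 0 0
  0 0 0 2 0
  3 0 0 1 0
  0 0 0 0 0
Max pheromone 3 at (2,0)

Answer: (2,0)=3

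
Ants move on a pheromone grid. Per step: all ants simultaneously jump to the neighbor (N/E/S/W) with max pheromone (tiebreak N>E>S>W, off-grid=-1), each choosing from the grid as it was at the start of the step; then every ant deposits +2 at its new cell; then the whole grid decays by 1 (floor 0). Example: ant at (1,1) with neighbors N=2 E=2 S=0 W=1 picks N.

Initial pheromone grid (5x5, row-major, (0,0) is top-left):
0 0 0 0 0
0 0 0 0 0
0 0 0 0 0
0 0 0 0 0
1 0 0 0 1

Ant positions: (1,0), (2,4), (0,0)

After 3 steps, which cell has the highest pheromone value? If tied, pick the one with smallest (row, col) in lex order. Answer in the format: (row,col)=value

Answer: (0,0)=3

Derivation:
Step 1: ant0:(1,0)->N->(0,0) | ant1:(2,4)->N->(1,4) | ant2:(0,0)->E->(0,1)
  grid max=1 at (0,0)
Step 2: ant0:(0,0)->E->(0,1) | ant1:(1,4)->N->(0,4) | ant2:(0,1)->W->(0,0)
  grid max=2 at (0,0)
Step 3: ant0:(0,1)->W->(0,0) | ant1:(0,4)->S->(1,4) | ant2:(0,0)->E->(0,1)
  grid max=3 at (0,0)
Final grid:
  3 3 0 0 0
  0 0 0 0 1
  0 0 0 0 0
  0 0 0 0 0
  0 0 0 0 0
Max pheromone 3 at (0,0)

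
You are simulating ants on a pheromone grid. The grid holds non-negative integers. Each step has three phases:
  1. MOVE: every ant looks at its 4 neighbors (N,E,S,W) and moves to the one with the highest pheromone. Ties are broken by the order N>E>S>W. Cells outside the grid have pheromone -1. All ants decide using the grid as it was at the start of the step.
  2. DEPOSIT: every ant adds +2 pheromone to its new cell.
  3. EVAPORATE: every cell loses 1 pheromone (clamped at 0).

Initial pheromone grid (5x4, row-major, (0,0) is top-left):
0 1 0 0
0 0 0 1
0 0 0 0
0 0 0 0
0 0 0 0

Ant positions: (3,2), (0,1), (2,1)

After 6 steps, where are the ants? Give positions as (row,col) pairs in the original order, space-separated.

Step 1: ant0:(3,2)->N->(2,2) | ant1:(0,1)->E->(0,2) | ant2:(2,1)->N->(1,1)
  grid max=1 at (0,2)
Step 2: ant0:(2,2)->N->(1,2) | ant1:(0,2)->E->(0,3) | ant2:(1,1)->N->(0,1)
  grid max=1 at (0,1)
Step 3: ant0:(1,2)->N->(0,2) | ant1:(0,3)->S->(1,3) | ant2:(0,1)->E->(0,2)
  grid max=3 at (0,2)
Step 4: ant0:(0,2)->E->(0,3) | ant1:(1,3)->N->(0,3) | ant2:(0,2)->E->(0,3)
  grid max=5 at (0,3)
Step 5: ant0:(0,3)->W->(0,2) | ant1:(0,3)->W->(0,2) | ant2:(0,3)->W->(0,2)
  grid max=7 at (0,2)
Step 6: ant0:(0,2)->E->(0,3) | ant1:(0,2)->E->(0,3) | ant2:(0,2)->E->(0,3)
  grid max=9 at (0,3)

(0,3) (0,3) (0,3)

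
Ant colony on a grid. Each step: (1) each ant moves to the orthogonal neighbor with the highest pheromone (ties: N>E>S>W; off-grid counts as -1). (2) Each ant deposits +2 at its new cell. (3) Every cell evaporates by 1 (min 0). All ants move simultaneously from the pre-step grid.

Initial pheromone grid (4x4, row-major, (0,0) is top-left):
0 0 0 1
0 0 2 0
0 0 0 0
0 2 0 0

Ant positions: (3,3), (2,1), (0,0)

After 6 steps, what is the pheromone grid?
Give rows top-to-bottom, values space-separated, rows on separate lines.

After step 1: ants at (2,3),(3,1),(0,1)
  0 1 0 0
  0 0 1 0
  0 0 0 1
  0 3 0 0
After step 2: ants at (1,3),(2,1),(0,2)
  0 0 1 0
  0 0 0 1
  0 1 0 0
  0 2 0 0
After step 3: ants at (0,3),(3,1),(0,3)
  0 0 0 3
  0 0 0 0
  0 0 0 0
  0 3 0 0
After step 4: ants at (1,3),(2,1),(1,3)
  0 0 0 2
  0 0 0 3
  0 1 0 0
  0 2 0 0
After step 5: ants at (0,3),(3,1),(0,3)
  0 0 0 5
  0 0 0 2
  0 0 0 0
  0 3 0 0
After step 6: ants at (1,3),(2,1),(1,3)
  0 0 0 4
  0 0 0 5
  0 1 0 0
  0 2 0 0

0 0 0 4
0 0 0 5
0 1 0 0
0 2 0 0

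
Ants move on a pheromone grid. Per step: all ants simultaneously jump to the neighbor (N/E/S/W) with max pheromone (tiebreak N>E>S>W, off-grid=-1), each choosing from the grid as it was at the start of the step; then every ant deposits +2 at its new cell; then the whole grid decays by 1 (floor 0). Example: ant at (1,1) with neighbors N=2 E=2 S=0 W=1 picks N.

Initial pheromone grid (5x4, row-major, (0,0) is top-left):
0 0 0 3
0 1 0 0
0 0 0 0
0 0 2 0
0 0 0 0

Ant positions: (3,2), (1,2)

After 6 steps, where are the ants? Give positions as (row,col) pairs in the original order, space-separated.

Step 1: ant0:(3,2)->N->(2,2) | ant1:(1,2)->W->(1,1)
  grid max=2 at (0,3)
Step 2: ant0:(2,2)->S->(3,2) | ant1:(1,1)->N->(0,1)
  grid max=2 at (3,2)
Step 3: ant0:(3,2)->N->(2,2) | ant1:(0,1)->S->(1,1)
  grid max=2 at (1,1)
Step 4: ant0:(2,2)->S->(3,2) | ant1:(1,1)->N->(0,1)
  grid max=2 at (3,2)
Step 5: ant0:(3,2)->N->(2,2) | ant1:(0,1)->S->(1,1)
  grid max=2 at (1,1)
Step 6: ant0:(2,2)->S->(3,2) | ant1:(1,1)->N->(0,1)
  grid max=2 at (3,2)

(3,2) (0,1)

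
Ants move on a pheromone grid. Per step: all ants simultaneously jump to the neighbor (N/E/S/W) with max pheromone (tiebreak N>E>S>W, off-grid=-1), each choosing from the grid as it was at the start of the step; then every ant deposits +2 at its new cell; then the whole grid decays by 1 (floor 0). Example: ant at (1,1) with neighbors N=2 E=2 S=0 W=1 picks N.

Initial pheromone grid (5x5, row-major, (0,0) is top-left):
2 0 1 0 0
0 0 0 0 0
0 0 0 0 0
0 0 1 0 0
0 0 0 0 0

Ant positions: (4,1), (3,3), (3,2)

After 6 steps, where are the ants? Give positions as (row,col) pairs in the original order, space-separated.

Step 1: ant0:(4,1)->N->(3,1) | ant1:(3,3)->W->(3,2) | ant2:(3,2)->N->(2,2)
  grid max=2 at (3,2)
Step 2: ant0:(3,1)->E->(3,2) | ant1:(3,2)->N->(2,2) | ant2:(2,2)->S->(3,2)
  grid max=5 at (3,2)
Step 3: ant0:(3,2)->N->(2,2) | ant1:(2,2)->S->(3,2) | ant2:(3,2)->N->(2,2)
  grid max=6 at (3,2)
Step 4: ant0:(2,2)->S->(3,2) | ant1:(3,2)->N->(2,2) | ant2:(2,2)->S->(3,2)
  grid max=9 at (3,2)
Step 5: ant0:(3,2)->N->(2,2) | ant1:(2,2)->S->(3,2) | ant2:(3,2)->N->(2,2)
  grid max=10 at (3,2)
Step 6: ant0:(2,2)->S->(3,2) | ant1:(3,2)->N->(2,2) | ant2:(2,2)->S->(3,2)
  grid max=13 at (3,2)

(3,2) (2,2) (3,2)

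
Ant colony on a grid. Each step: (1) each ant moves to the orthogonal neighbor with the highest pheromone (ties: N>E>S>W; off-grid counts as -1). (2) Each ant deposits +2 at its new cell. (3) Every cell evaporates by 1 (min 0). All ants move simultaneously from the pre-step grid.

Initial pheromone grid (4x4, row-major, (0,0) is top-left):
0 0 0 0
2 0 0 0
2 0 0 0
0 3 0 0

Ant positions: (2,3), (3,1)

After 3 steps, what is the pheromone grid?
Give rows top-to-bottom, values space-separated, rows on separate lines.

After step 1: ants at (1,3),(2,1)
  0 0 0 0
  1 0 0 1
  1 1 0 0
  0 2 0 0
After step 2: ants at (0,3),(3,1)
  0 0 0 1
  0 0 0 0
  0 0 0 0
  0 3 0 0
After step 3: ants at (1,3),(2,1)
  0 0 0 0
  0 0 0 1
  0 1 0 0
  0 2 0 0

0 0 0 0
0 0 0 1
0 1 0 0
0 2 0 0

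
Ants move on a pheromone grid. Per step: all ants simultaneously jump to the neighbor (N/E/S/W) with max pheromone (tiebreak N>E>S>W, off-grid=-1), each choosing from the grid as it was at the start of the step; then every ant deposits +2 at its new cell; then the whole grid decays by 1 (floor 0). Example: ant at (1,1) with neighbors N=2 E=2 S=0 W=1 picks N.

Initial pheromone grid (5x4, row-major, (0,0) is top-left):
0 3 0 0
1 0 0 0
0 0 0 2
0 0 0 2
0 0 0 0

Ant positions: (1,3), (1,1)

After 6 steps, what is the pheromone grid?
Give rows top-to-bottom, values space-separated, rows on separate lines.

After step 1: ants at (2,3),(0,1)
  0 4 0 0
  0 0 0 0
  0 0 0 3
  0 0 0 1
  0 0 0 0
After step 2: ants at (3,3),(0,2)
  0 3 1 0
  0 0 0 0
  0 0 0 2
  0 0 0 2
  0 0 0 0
After step 3: ants at (2,3),(0,1)
  0 4 0 0
  0 0 0 0
  0 0 0 3
  0 0 0 1
  0 0 0 0
After step 4: ants at (3,3),(0,2)
  0 3 1 0
  0 0 0 0
  0 0 0 2
  0 0 0 2
  0 0 0 0
After step 5: ants at (2,3),(0,1)
  0 4 0 0
  0 0 0 0
  0 0 0 3
  0 0 0 1
  0 0 0 0
After step 6: ants at (3,3),(0,2)
  0 3 1 0
  0 0 0 0
  0 0 0 2
  0 0 0 2
  0 0 0 0

0 3 1 0
0 0 0 0
0 0 0 2
0 0 0 2
0 0 0 0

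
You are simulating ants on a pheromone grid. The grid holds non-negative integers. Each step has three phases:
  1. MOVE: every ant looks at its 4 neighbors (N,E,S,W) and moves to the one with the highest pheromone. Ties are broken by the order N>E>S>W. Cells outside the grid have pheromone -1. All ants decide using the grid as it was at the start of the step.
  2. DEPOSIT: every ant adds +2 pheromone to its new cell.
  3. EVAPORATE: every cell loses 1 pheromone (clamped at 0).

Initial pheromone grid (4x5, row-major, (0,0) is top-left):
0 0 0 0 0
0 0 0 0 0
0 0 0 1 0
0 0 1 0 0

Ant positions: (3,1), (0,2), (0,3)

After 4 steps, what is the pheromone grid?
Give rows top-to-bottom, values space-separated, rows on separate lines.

After step 1: ants at (3,2),(0,3),(0,4)
  0 0 0 1 1
  0 0 0 0 0
  0 0 0 0 0
  0 0 2 0 0
After step 2: ants at (2,2),(0,4),(0,3)
  0 0 0 2 2
  0 0 0 0 0
  0 0 1 0 0
  0 0 1 0 0
After step 3: ants at (3,2),(0,3),(0,4)
  0 0 0 3 3
  0 0 0 0 0
  0 0 0 0 0
  0 0 2 0 0
After step 4: ants at (2,2),(0,4),(0,3)
  0 0 0 4 4
  0 0 0 0 0
  0 0 1 0 0
  0 0 1 0 0

0 0 0 4 4
0 0 0 0 0
0 0 1 0 0
0 0 1 0 0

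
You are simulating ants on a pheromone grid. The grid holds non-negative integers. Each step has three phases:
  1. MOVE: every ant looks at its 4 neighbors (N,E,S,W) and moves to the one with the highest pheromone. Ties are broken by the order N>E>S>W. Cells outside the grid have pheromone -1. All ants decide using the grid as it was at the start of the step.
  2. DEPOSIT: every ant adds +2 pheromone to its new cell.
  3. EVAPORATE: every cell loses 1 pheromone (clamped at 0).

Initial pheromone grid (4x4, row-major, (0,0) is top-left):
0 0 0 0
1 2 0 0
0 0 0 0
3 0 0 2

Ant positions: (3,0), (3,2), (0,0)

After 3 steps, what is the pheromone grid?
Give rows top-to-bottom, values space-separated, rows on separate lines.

After step 1: ants at (2,0),(3,3),(1,0)
  0 0 0 0
  2 1 0 0
  1 0 0 0
  2 0 0 3
After step 2: ants at (1,0),(2,3),(1,1)
  0 0 0 0
  3 2 0 0
  0 0 0 1
  1 0 0 2
After step 3: ants at (1,1),(3,3),(1,0)
  0 0 0 0
  4 3 0 0
  0 0 0 0
  0 0 0 3

0 0 0 0
4 3 0 0
0 0 0 0
0 0 0 3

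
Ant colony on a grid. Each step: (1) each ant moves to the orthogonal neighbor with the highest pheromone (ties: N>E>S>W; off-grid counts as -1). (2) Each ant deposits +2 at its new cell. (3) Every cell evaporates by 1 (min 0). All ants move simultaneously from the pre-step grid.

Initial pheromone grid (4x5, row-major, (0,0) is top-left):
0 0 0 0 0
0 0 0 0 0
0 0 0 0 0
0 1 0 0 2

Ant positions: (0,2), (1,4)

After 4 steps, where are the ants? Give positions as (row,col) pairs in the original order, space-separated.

Step 1: ant0:(0,2)->E->(0,3) | ant1:(1,4)->N->(0,4)
  grid max=1 at (0,3)
Step 2: ant0:(0,3)->E->(0,4) | ant1:(0,4)->W->(0,3)
  grid max=2 at (0,3)
Step 3: ant0:(0,4)->W->(0,3) | ant1:(0,3)->E->(0,4)
  grid max=3 at (0,3)
Step 4: ant0:(0,3)->E->(0,4) | ant1:(0,4)->W->(0,3)
  grid max=4 at (0,3)

(0,4) (0,3)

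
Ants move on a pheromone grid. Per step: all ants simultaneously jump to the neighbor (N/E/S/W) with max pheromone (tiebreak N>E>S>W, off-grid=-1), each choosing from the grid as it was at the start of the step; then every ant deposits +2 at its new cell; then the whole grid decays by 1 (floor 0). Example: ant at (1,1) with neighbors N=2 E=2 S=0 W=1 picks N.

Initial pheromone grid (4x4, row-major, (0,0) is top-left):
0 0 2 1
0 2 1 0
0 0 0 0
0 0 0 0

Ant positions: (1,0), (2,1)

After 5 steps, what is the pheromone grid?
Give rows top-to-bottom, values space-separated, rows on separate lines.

After step 1: ants at (1,1),(1,1)
  0 0 1 0
  0 5 0 0
  0 0 0 0
  0 0 0 0
After step 2: ants at (0,1),(0,1)
  0 3 0 0
  0 4 0 0
  0 0 0 0
  0 0 0 0
After step 3: ants at (1,1),(1,1)
  0 2 0 0
  0 7 0 0
  0 0 0 0
  0 0 0 0
After step 4: ants at (0,1),(0,1)
  0 5 0 0
  0 6 0 0
  0 0 0 0
  0 0 0 0
After step 5: ants at (1,1),(1,1)
  0 4 0 0
  0 9 0 0
  0 0 0 0
  0 0 0 0

0 4 0 0
0 9 0 0
0 0 0 0
0 0 0 0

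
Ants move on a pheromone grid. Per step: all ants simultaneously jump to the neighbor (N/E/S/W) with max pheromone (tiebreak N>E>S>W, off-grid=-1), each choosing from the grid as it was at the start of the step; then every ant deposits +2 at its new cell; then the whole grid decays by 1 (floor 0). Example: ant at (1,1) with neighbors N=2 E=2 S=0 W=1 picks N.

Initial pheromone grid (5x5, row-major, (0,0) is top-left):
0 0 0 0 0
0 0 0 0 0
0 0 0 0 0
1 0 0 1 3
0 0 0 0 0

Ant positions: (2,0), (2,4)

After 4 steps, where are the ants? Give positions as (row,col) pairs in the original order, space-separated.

Step 1: ant0:(2,0)->S->(3,0) | ant1:(2,4)->S->(3,4)
  grid max=4 at (3,4)
Step 2: ant0:(3,0)->N->(2,0) | ant1:(3,4)->N->(2,4)
  grid max=3 at (3,4)
Step 3: ant0:(2,0)->S->(3,0) | ant1:(2,4)->S->(3,4)
  grid max=4 at (3,4)
Step 4: ant0:(3,0)->N->(2,0) | ant1:(3,4)->N->(2,4)
  grid max=3 at (3,4)

(2,0) (2,4)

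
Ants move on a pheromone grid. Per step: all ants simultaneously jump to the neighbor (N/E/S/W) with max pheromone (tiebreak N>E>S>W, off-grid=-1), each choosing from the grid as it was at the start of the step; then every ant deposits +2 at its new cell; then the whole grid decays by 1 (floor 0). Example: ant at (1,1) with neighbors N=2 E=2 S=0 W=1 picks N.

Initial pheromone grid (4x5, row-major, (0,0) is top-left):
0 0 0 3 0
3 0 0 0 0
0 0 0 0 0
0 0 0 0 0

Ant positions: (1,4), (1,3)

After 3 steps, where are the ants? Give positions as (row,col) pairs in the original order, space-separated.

Step 1: ant0:(1,4)->N->(0,4) | ant1:(1,3)->N->(0,3)
  grid max=4 at (0,3)
Step 2: ant0:(0,4)->W->(0,3) | ant1:(0,3)->E->(0,4)
  grid max=5 at (0,3)
Step 3: ant0:(0,3)->E->(0,4) | ant1:(0,4)->W->(0,3)
  grid max=6 at (0,3)

(0,4) (0,3)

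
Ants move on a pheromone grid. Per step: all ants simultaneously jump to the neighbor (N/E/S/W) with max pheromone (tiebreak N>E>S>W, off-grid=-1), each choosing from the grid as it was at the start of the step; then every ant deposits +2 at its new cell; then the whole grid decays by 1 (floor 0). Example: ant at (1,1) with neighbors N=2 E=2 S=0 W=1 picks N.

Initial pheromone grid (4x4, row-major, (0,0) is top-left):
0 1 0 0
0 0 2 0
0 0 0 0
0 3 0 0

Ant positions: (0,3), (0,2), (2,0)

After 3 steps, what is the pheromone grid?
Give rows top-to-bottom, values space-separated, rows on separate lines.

After step 1: ants at (1,3),(1,2),(1,0)
  0 0 0 0
  1 0 3 1
  0 0 0 0
  0 2 0 0
After step 2: ants at (1,2),(1,3),(0,0)
  1 0 0 0
  0 0 4 2
  0 0 0 0
  0 1 0 0
After step 3: ants at (1,3),(1,2),(0,1)
  0 1 0 0
  0 0 5 3
  0 0 0 0
  0 0 0 0

0 1 0 0
0 0 5 3
0 0 0 0
0 0 0 0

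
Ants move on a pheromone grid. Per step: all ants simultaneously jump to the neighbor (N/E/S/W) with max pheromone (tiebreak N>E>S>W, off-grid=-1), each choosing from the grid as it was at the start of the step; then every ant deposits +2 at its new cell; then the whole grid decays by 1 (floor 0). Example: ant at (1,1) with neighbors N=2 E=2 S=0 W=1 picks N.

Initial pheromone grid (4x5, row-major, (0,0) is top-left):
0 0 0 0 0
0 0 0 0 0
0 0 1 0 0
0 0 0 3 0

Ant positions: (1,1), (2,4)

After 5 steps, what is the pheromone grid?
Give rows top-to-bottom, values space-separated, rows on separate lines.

After step 1: ants at (0,1),(1,4)
  0 1 0 0 0
  0 0 0 0 1
  0 0 0 0 0
  0 0 0 2 0
After step 2: ants at (0,2),(0,4)
  0 0 1 0 1
  0 0 0 0 0
  0 0 0 0 0
  0 0 0 1 0
After step 3: ants at (0,3),(1,4)
  0 0 0 1 0
  0 0 0 0 1
  0 0 0 0 0
  0 0 0 0 0
After step 4: ants at (0,4),(0,4)
  0 0 0 0 3
  0 0 0 0 0
  0 0 0 0 0
  0 0 0 0 0
After step 5: ants at (1,4),(1,4)
  0 0 0 0 2
  0 0 0 0 3
  0 0 0 0 0
  0 0 0 0 0

0 0 0 0 2
0 0 0 0 3
0 0 0 0 0
0 0 0 0 0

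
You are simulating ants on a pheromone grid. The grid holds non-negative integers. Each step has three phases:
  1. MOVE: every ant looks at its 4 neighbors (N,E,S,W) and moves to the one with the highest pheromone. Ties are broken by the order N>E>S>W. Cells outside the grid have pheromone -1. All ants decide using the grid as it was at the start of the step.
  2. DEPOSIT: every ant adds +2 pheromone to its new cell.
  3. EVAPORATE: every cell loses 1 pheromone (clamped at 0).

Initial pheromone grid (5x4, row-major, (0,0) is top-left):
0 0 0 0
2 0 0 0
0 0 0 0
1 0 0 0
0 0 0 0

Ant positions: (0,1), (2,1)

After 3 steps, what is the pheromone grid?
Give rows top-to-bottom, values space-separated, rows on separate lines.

After step 1: ants at (0,2),(1,1)
  0 0 1 0
  1 1 0 0
  0 0 0 0
  0 0 0 0
  0 0 0 0
After step 2: ants at (0,3),(1,0)
  0 0 0 1
  2 0 0 0
  0 0 0 0
  0 0 0 0
  0 0 0 0
After step 3: ants at (1,3),(0,0)
  1 0 0 0
  1 0 0 1
  0 0 0 0
  0 0 0 0
  0 0 0 0

1 0 0 0
1 0 0 1
0 0 0 0
0 0 0 0
0 0 0 0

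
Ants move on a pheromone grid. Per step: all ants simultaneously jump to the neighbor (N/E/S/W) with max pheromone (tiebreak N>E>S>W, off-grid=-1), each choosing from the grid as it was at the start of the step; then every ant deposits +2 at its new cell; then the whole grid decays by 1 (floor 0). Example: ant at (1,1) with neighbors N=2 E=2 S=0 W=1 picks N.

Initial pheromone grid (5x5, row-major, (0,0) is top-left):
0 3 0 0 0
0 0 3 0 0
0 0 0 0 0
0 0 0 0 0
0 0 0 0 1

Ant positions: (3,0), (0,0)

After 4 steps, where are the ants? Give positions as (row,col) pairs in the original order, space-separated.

Step 1: ant0:(3,0)->N->(2,0) | ant1:(0,0)->E->(0,1)
  grid max=4 at (0,1)
Step 2: ant0:(2,0)->N->(1,0) | ant1:(0,1)->E->(0,2)
  grid max=3 at (0,1)
Step 3: ant0:(1,0)->N->(0,0) | ant1:(0,2)->W->(0,1)
  grid max=4 at (0,1)
Step 4: ant0:(0,0)->E->(0,1) | ant1:(0,1)->W->(0,0)
  grid max=5 at (0,1)

(0,1) (0,0)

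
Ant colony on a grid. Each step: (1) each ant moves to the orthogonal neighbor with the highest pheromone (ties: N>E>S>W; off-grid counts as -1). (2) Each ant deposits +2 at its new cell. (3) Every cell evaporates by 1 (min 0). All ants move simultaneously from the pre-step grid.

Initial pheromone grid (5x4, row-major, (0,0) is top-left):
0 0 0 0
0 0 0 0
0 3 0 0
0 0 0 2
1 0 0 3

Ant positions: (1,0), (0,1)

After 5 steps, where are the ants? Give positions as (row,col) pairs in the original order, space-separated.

Step 1: ant0:(1,0)->N->(0,0) | ant1:(0,1)->E->(0,2)
  grid max=2 at (2,1)
Step 2: ant0:(0,0)->E->(0,1) | ant1:(0,2)->E->(0,3)
  grid max=1 at (0,1)
Step 3: ant0:(0,1)->E->(0,2) | ant1:(0,3)->S->(1,3)
  grid max=1 at (0,2)
Step 4: ant0:(0,2)->E->(0,3) | ant1:(1,3)->N->(0,3)
  grid max=3 at (0,3)
Step 5: ant0:(0,3)->S->(1,3) | ant1:(0,3)->S->(1,3)
  grid max=3 at (1,3)

(1,3) (1,3)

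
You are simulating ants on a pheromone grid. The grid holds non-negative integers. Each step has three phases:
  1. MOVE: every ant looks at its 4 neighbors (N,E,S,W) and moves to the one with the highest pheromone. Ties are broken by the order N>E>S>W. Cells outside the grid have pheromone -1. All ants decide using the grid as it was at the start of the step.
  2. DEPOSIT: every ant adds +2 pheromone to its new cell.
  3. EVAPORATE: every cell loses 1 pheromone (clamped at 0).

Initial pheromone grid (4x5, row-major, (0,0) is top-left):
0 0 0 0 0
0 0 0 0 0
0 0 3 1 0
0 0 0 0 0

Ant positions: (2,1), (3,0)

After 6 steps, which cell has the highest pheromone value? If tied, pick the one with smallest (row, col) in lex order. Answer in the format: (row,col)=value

Step 1: ant0:(2,1)->E->(2,2) | ant1:(3,0)->N->(2,0)
  grid max=4 at (2,2)
Step 2: ant0:(2,2)->N->(1,2) | ant1:(2,0)->N->(1,0)
  grid max=3 at (2,2)
Step 3: ant0:(1,2)->S->(2,2) | ant1:(1,0)->N->(0,0)
  grid max=4 at (2,2)
Step 4: ant0:(2,2)->N->(1,2) | ant1:(0,0)->E->(0,1)
  grid max=3 at (2,2)
Step 5: ant0:(1,2)->S->(2,2) | ant1:(0,1)->E->(0,2)
  grid max=4 at (2,2)
Step 6: ant0:(2,2)->N->(1,2) | ant1:(0,2)->E->(0,3)
  grid max=3 at (2,2)
Final grid:
  0 0 0 1 0
  0 0 1 0 0
  0 0 3 0 0
  0 0 0 0 0
Max pheromone 3 at (2,2)

Answer: (2,2)=3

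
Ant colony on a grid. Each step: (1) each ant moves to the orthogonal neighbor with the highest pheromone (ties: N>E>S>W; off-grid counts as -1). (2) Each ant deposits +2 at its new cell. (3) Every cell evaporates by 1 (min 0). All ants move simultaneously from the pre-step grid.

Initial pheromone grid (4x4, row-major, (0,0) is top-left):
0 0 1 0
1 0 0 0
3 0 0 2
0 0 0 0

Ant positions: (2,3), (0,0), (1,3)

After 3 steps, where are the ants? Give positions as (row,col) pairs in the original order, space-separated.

Step 1: ant0:(2,3)->N->(1,3) | ant1:(0,0)->S->(1,0) | ant2:(1,3)->S->(2,3)
  grid max=3 at (2,3)
Step 2: ant0:(1,3)->S->(2,3) | ant1:(1,0)->S->(2,0) | ant2:(2,3)->N->(1,3)
  grid max=4 at (2,3)
Step 3: ant0:(2,3)->N->(1,3) | ant1:(2,0)->N->(1,0) | ant2:(1,3)->S->(2,3)
  grid max=5 at (2,3)

(1,3) (1,0) (2,3)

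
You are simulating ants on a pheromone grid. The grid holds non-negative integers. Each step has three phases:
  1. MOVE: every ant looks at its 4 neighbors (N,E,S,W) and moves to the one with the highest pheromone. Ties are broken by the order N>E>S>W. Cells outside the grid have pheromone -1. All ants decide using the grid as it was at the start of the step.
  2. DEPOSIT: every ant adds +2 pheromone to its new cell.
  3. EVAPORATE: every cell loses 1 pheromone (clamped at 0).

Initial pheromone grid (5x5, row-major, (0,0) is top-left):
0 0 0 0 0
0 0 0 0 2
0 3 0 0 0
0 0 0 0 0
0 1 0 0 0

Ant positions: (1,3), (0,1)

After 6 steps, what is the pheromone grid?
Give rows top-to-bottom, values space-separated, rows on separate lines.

After step 1: ants at (1,4),(0,2)
  0 0 1 0 0
  0 0 0 0 3
  0 2 0 0 0
  0 0 0 0 0
  0 0 0 0 0
After step 2: ants at (0,4),(0,3)
  0 0 0 1 1
  0 0 0 0 2
  0 1 0 0 0
  0 0 0 0 0
  0 0 0 0 0
After step 3: ants at (1,4),(0,4)
  0 0 0 0 2
  0 0 0 0 3
  0 0 0 0 0
  0 0 0 0 0
  0 0 0 0 0
After step 4: ants at (0,4),(1,4)
  0 0 0 0 3
  0 0 0 0 4
  0 0 0 0 0
  0 0 0 0 0
  0 0 0 0 0
After step 5: ants at (1,4),(0,4)
  0 0 0 0 4
  0 0 0 0 5
  0 0 0 0 0
  0 0 0 0 0
  0 0 0 0 0
After step 6: ants at (0,4),(1,4)
  0 0 0 0 5
  0 0 0 0 6
  0 0 0 0 0
  0 0 0 0 0
  0 0 0 0 0

0 0 0 0 5
0 0 0 0 6
0 0 0 0 0
0 0 0 0 0
0 0 0 0 0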